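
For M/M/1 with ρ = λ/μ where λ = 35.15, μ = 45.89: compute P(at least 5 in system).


ρ = 35.15/45.89 = 0.7660
P(N ≥ n) = ρ^n = 0.7660^5 = 0.263655

Final: 0.263655


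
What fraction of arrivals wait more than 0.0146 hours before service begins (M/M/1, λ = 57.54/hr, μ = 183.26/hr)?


ρ = 57.54/183.26 = 0.3140
P(Wq > t) = ρ·e^{−(μ−λ)t} = 0.3140·e^{−1.8355}
= 0.3140·0.159532 = 0.050090

Final: 0.050090


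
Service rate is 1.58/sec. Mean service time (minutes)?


Mean service time = 1/μ = 1/1.58 second = 0.63291 second
In minutes: 0.63291 × 0.0166667 = 0.01055 min

Final: 0.01055 min


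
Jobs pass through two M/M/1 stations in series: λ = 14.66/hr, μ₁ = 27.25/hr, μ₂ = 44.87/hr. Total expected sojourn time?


Each node sees arrival rate λ = 14.66/hr (tandem ⇒ throughput preserved).
W₁ = 1/(μ₁−λ) = 1/(27.25−14.66) = 0.07943 hr
W₂ = 1/(μ₂−λ) = 1/(44.87−14.66) = 0.03310 hr
W_total = W₁ + W₂ = 0.07943 + 0.03310 = 0.11253 hr

Final: 0.11253 hr


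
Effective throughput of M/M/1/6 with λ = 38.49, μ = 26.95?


ρ = 1.4282; P_K = (1−ρ)ρ^6/(1−ρ^7) = 0.326779
λ_eff = λ(1 − P_K) = 38.49·(1 − 0.326779) = 38.49·0.673221 = 25.9123 /hr

Final: 25.9123 /hr


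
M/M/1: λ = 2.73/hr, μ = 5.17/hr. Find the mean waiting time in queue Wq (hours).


ρ = 2.73/5.17 = 0.5280
Wq = ρ/(μ−λ) = 0.5280/(5.17 − 2.73) = 0.5280/2.44 = 0.2164 hr

Final: 0.2164 hr


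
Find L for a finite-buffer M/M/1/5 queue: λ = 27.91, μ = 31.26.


ρ = 27.91/31.26 = 0.8928
L = ρ[1 − (K+1)ρ^K + Kρ^(K+1)] / [(1−ρ)(1−ρ^(K+1))]
Numerator: 0.8928·(1 − 6·0.567354 + 5·0.506553) = 0.114855
Denominator: (0.1072)·(0.493447) = 0.052881
L = 0.114855/0.052881 = 2.1720

Final: 2.1720


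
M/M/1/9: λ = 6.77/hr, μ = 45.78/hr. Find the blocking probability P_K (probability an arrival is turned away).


ρ = λ/μ = 6.77/45.78 = 0.1479
P_K = (1−ρ)ρ^K/(1−ρ^(K+1)) = (0.8521·0.00000003382)/(1 − 0.000000005002)
= 0.00000002882/1.000000 = 0.00000002882

Final: 0.00000002882


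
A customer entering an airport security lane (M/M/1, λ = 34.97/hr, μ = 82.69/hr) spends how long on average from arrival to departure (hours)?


W = 1/(μ−λ) = 1/(82.69 − 34.97) = 1/47.72 = 0.02096 hr

Final: 0.02096 hr


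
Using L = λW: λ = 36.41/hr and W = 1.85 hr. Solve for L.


L = λW = 36.41·1.85 = 67.3585

Final: 67.3585


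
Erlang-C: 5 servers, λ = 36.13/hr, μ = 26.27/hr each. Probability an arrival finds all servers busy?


a = λ/μ = 1.3753; ρ = a/5 = 0.2751
P₀ = 0.252504 (from M/M/c formula)
C(c,a) = [a^c/(c!(1−ρ))]·P₀ = [4.92084/(120·0.7249)]·0.252504
= 0.05657·0.252504 = 0.014283

Final: 0.014283


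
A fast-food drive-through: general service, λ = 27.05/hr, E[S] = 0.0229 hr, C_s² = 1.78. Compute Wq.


ρ = λ·E[S] = 27.05·0.0229 = 0.6194
E[S²] = E[S]²(1+C_s²) = 0.0229²·(1+1.78) = 0.001458
Wq = λ·E[S²]/(2(1−ρ)) = 27.05·0.001458/(2·0.3806) = 0.05181 hr

Final: 0.05181 hr


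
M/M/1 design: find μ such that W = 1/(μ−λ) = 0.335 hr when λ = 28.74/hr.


W = 1/(μ−λ) ⇒ μ − λ = 1/W = 1/0.335 = 2.9851
μ = λ + 1/W = 28.74 + 2.9851 = 31.7251 per hr

Final: 31.7251 /hr


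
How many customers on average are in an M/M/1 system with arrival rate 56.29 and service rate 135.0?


ρ = λ/μ = 56.29/135.0 = 0.4170
L = ρ/(1−ρ) = 0.4170/(1 − 0.4170) = 0.4170/0.5830 = 0.7152

Final: 0.7152


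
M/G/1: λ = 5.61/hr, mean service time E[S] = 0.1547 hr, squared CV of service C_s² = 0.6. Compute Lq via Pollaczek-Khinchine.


ρ = λ·E[S] = 5.61·0.1547 = 0.8679
Lq = ρ²(1+C_s²)/(2(1−ρ)) = 0.7532·(1+0.6)/(2·0.1321)
= 0.7532·1.6000/0.2643 = 4.56021

Final: 4.56021


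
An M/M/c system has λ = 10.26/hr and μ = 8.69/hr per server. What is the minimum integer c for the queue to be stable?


Stability requires cμ > λ ⇔ c > λ/μ.
λ/μ = 10.26/8.69 = 1.1807
Minimum integer c = ⌊1.1807⌋ + 1 = 2
Check: 2·8.69 = 17.38 > 10.26, while 1·8.69 = 8.69 ≤ 10.26

Final: 2 servers


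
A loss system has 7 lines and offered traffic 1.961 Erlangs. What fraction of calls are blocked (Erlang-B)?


B(c,a) = (a^c/c!) / Σ_{k=0}^{c} a^k/k!
a^7/7! = 0.022126
Σ terms (k=0..7): 1.00000 + 1.96100 + 1.92276 + 1.25684 + 0.61617 + 0.24166 + 0.07898 + 0.02213 = 7.099543
B = 0.022126/7.099543 = 0.003117

Final: 0.003117


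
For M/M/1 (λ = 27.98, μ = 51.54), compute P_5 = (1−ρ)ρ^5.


ρ = 27.98/51.54 = 0.5429
P_n = (1−ρ)·ρ^n = (1 − 0.5429)·0.5429^5 = 0.4571·0.047154 = 0.021555

Final: 0.021555


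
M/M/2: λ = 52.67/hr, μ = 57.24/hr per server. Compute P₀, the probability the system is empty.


a = λ/μ = 52.67/57.24 = 0.9202; ρ = a/c = 0.4601
Σ_{k=0}^{1} a^k/k! (terms k=0..1) = 1.00000 + 0.92016 = 1.92016
Tail: a^2/(2!(1−ρ)) = 0.84670/(2·0.5399) = 0.78409
P₀ = 1/(1.92016 + 0.78409) = 1/2.70425 = 0.369788

Final: 0.369788


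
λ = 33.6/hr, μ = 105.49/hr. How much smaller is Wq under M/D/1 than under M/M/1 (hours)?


ρ = 33.6/105.49 = 0.3185
Wq(M/M/1) = ρ/(μ−λ) = 0.3185/71.89 = 0.004431 hr
Wq(M/D/1) = ρ/(2(μ−λ)) = 0.002215 hr
Savings = 0.004431 − 0.002215 = 0.002215 hr

Final: 0.002215 hr


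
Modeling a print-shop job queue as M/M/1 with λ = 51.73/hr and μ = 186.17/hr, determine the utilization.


ρ = λ/μ = 51.73/186.17 = 0.2779

Final: 0.2779


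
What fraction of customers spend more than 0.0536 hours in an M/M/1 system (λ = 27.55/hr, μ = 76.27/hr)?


W ~ Exponential(μ−λ) for M/M/1.
μ − λ = 76.27 − 27.55 = 48.7200
P(W > t) = e^{−(μ−λ)t} = e^{−2.6114} = 0.073432

Final: 0.073432


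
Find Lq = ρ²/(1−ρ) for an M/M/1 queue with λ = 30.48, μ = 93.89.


ρ = 30.48/93.89 = 0.3246
Lq = ρ²/(1−ρ) = 0.1054/0.6754 = 0.1560

Final: 0.1560


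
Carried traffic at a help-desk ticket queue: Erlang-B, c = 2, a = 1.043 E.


B(2,1.043) = 0.210259 (Erlang-B)
Carried load = a(1 − B) = 1.043·(1 − 0.210259) = 1.043·0.789741 = 0.8237 E

Final: 0.8237 Erlangs


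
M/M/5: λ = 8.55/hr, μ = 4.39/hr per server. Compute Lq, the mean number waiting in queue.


a = λ/μ = 1.9476; ρ = a/5 = 0.3895
P₀ = 0.141693
Lq = P₀·a^c·ρ / (c!·(1−ρ)²) = 0.141693·28.02257·0.3895/(120·0.37268)
= 0.03458

Final: 0.03458


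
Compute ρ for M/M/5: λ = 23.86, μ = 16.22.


ρ = λ/(cμ) = 23.86/(5·16.22) = 23.86/81.10 = 0.2942

Final: 0.2942


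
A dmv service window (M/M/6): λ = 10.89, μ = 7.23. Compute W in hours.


a = 1.5062; ρ = 0.2510; P₀ = 0.221689
Lq = P₀·a^c·ρ/(c!(1−ρ)²) = 0.001609
Wq = Lq/λ = 0.001609/10.89 = 0.0001478 hr
W = Wq + 1/μ = 0.0001478 + 0.13831 = 0.13846 hr

Final: 0.13846 hr


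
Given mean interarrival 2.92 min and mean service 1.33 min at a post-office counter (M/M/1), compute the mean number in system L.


λ = 60/2.92 = 20.5479 /hr
μ = 60/1.33 = 45.1128 /hr
ρ = λ/μ = 20.5479/45.1128 = 0.4555
L = ρ/(1−ρ) = 0.4555/0.5445 = 0.8365

Final: 0.8365


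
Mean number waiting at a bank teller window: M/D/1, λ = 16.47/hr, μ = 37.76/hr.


ρ = 16.47/37.76 = 0.4362
M/D/1: Lq = ρ²/(2(1−ρ)) = 0.1902/(2·0.5638) = 0.16871

Final: 0.16871


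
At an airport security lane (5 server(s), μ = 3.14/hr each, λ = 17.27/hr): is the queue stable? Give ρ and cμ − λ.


Total capacity cμ = 5·3.14 = 15.70/hr
ρ = λ/(cμ) = 17.27/15.70 = 1.1000
Stable ⇔ ρ < 1: NO
Spare capacity = cμ − λ = 15.70 − 17.27 = -1.57/hr

Final: ρ = 1.1000; unstable; margin = -1.57/hr


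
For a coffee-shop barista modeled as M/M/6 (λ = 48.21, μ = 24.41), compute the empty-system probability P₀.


a = λ/μ = 48.21/24.41 = 1.9750; ρ = a/c = 0.3292
Σ_{k=0}^{5} a^k/k! (terms k=0..5) = 1.00000 + 1.97501 + 1.95033 + 1.28398 + 0.63397 + 0.25042 = 7.09370
Tail: a^6/(6!(1−ρ)) = 59.34937/(720·0.6708) = 0.12288
P₀ = 1/(7.09370 + 0.12288) = 1/7.21658 = 0.138570

Final: 0.138570


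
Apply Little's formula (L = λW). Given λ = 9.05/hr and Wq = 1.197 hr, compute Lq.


Lq = λWq = 9.05·1.197 = 10.8329

Final: 10.8329


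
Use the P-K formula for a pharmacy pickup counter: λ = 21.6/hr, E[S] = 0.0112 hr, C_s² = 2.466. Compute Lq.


ρ = λ·E[S] = 21.6·0.0112 = 0.2419
Lq = ρ²(1+C_s²)/(2(1−ρ)) = 0.05853·(1+2.466)/(2·0.7581)
= 0.05853·3.4660/1.5162 = 0.13379

Final: 0.13379


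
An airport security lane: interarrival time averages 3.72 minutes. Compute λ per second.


λ = 1/(interarrival time) in consistent units.
1 second = 0.0166667 min, so λ = 0.0166667/3.72 = 0.004480 per second

Final: 0.004480 /sec


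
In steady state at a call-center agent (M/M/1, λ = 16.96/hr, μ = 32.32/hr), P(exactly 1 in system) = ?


ρ = 16.96/32.32 = 0.5248
P_n = (1−ρ)·ρ^n = (1 − 0.5248)·0.5248^1 = 0.4752·0.524752 = 0.249387

Final: 0.249387


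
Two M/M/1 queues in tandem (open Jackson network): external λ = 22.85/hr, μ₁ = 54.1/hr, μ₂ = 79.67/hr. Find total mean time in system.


Each node sees arrival rate λ = 22.85/hr (tandem ⇒ throughput preserved).
W₁ = 1/(μ₁−λ) = 1/(54.1−22.85) = 0.03200 hr
W₂ = 1/(μ₂−λ) = 1/(79.67−22.85) = 0.01760 hr
W_total = W₁ + W₂ = 0.03200 + 0.01760 = 0.04960 hr

Final: 0.04960 hr


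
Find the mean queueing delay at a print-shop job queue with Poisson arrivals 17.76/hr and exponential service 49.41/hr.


ρ = 17.76/49.41 = 0.3594
Wq = ρ/(μ−λ) = 0.3594/(49.41 − 17.76) = 0.3594/31.65 = 0.01136 hr

Final: 0.01136 hr


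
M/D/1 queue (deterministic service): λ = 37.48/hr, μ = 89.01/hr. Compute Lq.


ρ = 37.48/89.01 = 0.4211
M/D/1: Lq = ρ²/(2(1−ρ)) = 0.1773/(2·0.5789) = 0.15313

Final: 0.15313


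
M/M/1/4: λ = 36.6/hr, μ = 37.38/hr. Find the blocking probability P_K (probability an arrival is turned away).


ρ = λ/μ = 36.6/37.38 = 0.9791
P_K = (1−ρ)ρ^K/(1−ρ^(K+1)) = (0.02087·0.919109)/(1 − 0.899930)
= 0.019179/0.100070 = 0.191655

Final: 0.191655


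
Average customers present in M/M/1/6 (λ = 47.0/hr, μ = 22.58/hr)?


ρ = 47.0/22.58 = 2.0815
L = ρ[1 − (K+1)ρ^K + Kρ^(K+1)] / [(1−ρ)(1−ρ^(K+1))]
Numerator: 2.0815·(1 − 7·81.328642 + 6·169.284596) = 931.272492
Denominator: (-1.0815)·(-168.284596) = 181.997779
L = 931.272492/181.997779 = 5.1169

Final: 5.1169


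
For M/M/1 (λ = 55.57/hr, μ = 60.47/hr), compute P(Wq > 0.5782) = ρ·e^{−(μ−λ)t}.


ρ = 55.57/60.47 = 0.9190
P(Wq > t) = ρ·e^{−(μ−λ)t} = 0.9190·e^{−2.8332}
= 0.9190·0.058825 = 0.054059

Final: 0.054059


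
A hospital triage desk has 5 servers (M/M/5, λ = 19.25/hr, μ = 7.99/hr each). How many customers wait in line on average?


a = λ/μ = 2.4093; ρ = a/5 = 0.4819
P₀ = 0.088093
Lq = P₀·a^c·ρ / (c!·(1−ρ)²) = 0.088093·81.17453·0.4819/(120·0.26848)
= 0.10695

Final: 0.10695


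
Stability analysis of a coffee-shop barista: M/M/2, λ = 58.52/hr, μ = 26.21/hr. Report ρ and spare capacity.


Total capacity cμ = 2·26.21 = 52.42/hr
ρ = λ/(cμ) = 58.52/52.42 = 1.1164
Stable ⇔ ρ < 1: NO
Spare capacity = cμ − λ = 52.42 − 58.52 = -6.10/hr

Final: ρ = 1.1164; unstable; margin = -6.10/hr


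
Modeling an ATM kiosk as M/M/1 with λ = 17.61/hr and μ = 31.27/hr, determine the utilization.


ρ = λ/μ = 17.61/31.27 = 0.5632

Final: 0.5632


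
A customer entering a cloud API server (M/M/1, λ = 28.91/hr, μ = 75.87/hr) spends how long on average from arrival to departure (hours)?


W = 1/(μ−λ) = 1/(75.87 − 28.91) = 1/46.96 = 0.02129 hr

Final: 0.02129 hr


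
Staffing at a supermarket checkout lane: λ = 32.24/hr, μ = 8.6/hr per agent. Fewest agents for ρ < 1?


Stability requires cμ > λ ⇔ c > λ/μ.
λ/μ = 32.24/8.6 = 3.7488
Minimum integer c = ⌊3.7488⌋ + 1 = 4
Check: 4·8.6 = 34.40 > 32.24, while 3·8.6 = 25.80 ≤ 32.24

Final: 4 servers


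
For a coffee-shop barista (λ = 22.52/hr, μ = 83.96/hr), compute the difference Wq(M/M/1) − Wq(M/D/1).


ρ = 22.52/83.96 = 0.2682
Wq(M/M/1) = ρ/(μ−λ) = 0.2682/61.44 = 0.004366 hr
Wq(M/D/1) = ρ/(2(μ−λ)) = 0.002183 hr
Savings = 0.004366 − 0.002183 = 0.002183 hr

Final: 0.002183 hr


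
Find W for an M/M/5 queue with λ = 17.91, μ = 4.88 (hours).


a = 3.6701; ρ = 0.7340; P₀ = 0.020805
Lq = P₀·a^c·ρ/(c!(1−ρ)²) = 1.19775
Wq = Lq/λ = 1.19775/17.91 = 0.06688 hr
W = Wq + 1/μ = 0.06688 + 0.20492 = 0.27179 hr

Final: 0.27179 hr


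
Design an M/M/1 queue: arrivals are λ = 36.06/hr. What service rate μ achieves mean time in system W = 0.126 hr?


W = 1/(μ−λ) ⇒ μ − λ = 1/W = 1/0.126 = 7.9365
μ = λ + 1/W = 36.06 + 7.9365 = 43.9965 per hr

Final: 43.9965 /hr


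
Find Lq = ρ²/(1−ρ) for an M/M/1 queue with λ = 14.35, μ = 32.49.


ρ = 14.35/32.49 = 0.4417
Lq = ρ²/(1−ρ) = 0.1951/0.5583 = 0.3494

Final: 0.3494


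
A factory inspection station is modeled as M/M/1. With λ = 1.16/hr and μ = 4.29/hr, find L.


ρ = λ/μ = 1.16/4.29 = 0.2704
L = ρ/(1−ρ) = 0.2704/(1 − 0.2704) = 0.2704/0.7296 = 0.3706

Final: 0.3706


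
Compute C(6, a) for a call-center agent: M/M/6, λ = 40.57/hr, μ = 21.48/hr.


a = λ/μ = 1.8887; ρ = a/6 = 0.3148
P₀ = 0.151105 (from M/M/c formula)
C(c,a) = [a^c/(c!(1−ρ))]·P₀ = [45.39671/(720·0.6852)]·0.151105
= 0.09202·0.151105 = 0.013904

Final: 0.013904


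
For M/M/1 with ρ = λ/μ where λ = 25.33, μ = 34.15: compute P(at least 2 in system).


ρ = 25.33/34.15 = 0.7417
P(N ≥ n) = ρ^n = 0.7417^2 = 0.550160

Final: 0.550160


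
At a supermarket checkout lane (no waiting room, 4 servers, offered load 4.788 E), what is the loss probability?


B(c,a) = (a^c/c!) / Σ_{k=0}^{c} a^k/k!
a^4/4! = 21.898044
Σ terms (k=0..4): 1.00000 + 4.78800 + 11.46247 + 18.29411 + 21.89804 = 57.442621
B = 21.898044/57.442621 = 0.381216

Final: 0.381216


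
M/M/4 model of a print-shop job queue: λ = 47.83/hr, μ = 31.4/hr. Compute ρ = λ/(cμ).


ρ = λ/(cμ) = 47.83/(4·31.4) = 47.83/125.60 = 0.3808

Final: 0.3808


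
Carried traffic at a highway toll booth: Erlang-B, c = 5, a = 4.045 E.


B(5,4.045) = 0.203085 (Erlang-B)
Carried load = a(1 − B) = 4.045·(1 − 0.203085) = 4.045·0.796915 = 3.2235 E

Final: 3.2235 Erlangs


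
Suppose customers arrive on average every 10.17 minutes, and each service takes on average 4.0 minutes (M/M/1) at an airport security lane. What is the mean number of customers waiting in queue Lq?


λ = 60/10.17 = 5.8997 /hr
μ = 60/4.0 = 15.0000 /hr
ρ = λ/μ = 5.8997/15.0000 = 0.3933
Lq = ρ²/(1−ρ) = 0.1547/0.6067 = 0.2550

Final: 0.2550


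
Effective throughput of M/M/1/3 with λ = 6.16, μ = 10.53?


ρ = 0.5850; P_K = (1−ρ)ρ^3/(1−ρ^4) = 0.094103
λ_eff = λ(1 − P_K) = 6.16·(1 − 0.094103) = 6.16·0.905897 = 5.5803 /hr

Final: 5.5803 /hr


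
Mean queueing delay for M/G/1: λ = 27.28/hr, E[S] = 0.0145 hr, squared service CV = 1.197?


ρ = λ·E[S] = 27.28·0.0145 = 0.3956
E[S²] = E[S]²(1+C_s²) = 0.0145²·(1+1.197) = 0.0004619
Wq = λ·E[S²]/(2(1−ρ)) = 27.28·0.0004619/(2·0.6044) = 0.01042 hr

Final: 0.01042 hr


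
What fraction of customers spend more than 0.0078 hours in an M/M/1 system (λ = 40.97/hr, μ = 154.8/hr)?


W ~ Exponential(μ−λ) for M/M/1.
μ − λ = 154.8 − 40.97 = 113.8300
P(W > t) = e^{−(μ−λ)t} = e^{−0.8879} = 0.411530

Final: 0.411530


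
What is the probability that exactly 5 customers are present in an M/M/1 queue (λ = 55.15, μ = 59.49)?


ρ = 55.15/59.49 = 0.9270
P_n = (1−ρ)·ρ^n = (1 − 0.9270)·0.9270^5 = 0.07295·0.684712 = 0.049952

Final: 0.049952


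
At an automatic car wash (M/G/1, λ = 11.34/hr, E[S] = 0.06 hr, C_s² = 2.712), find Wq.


ρ = λ·E[S] = 11.34·0.06 = 0.6804
E[S²] = E[S]²(1+C_s²) = 0.06²·(1+2.712) = 0.013363
Wq = λ·E[S²]/(2(1−ρ)) = 11.34·0.013363/(2·0.3196) = 0.23708 hr

Final: 0.23708 hr


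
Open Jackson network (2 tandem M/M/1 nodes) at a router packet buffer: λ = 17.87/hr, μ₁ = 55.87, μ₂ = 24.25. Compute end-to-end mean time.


Each node sees arrival rate λ = 17.87/hr (tandem ⇒ throughput preserved).
W₁ = 1/(μ₁−λ) = 1/(55.87−17.87) = 0.02632 hr
W₂ = 1/(μ₂−λ) = 1/(24.25−17.87) = 0.15674 hr
W_total = W₁ + W₂ = 0.02632 + 0.15674 = 0.18306 hr

Final: 0.18306 hr


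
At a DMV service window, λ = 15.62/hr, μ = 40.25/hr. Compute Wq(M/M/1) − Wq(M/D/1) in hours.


ρ = 15.62/40.25 = 0.3881
Wq(M/M/1) = ρ/(μ−λ) = 0.3881/24.63 = 0.01576 hr
Wq(M/D/1) = ρ/(2(μ−λ)) = 0.007878 hr
Savings = 0.01576 − 0.007878 = 0.007878 hr

Final: 0.007878 hr


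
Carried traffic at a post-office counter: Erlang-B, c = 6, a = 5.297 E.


B(6,5.297) = 0.214048 (Erlang-B)
Carried load = a(1 − B) = 5.297·(1 − 0.214048) = 5.297·0.785952 = 4.1632 E

Final: 4.1632 Erlangs


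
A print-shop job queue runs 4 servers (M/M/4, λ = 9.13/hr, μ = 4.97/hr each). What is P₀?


a = λ/μ = 9.13/4.97 = 1.8370; ρ = a/c = 0.4593
Σ_{k=0}^{3} a^k/k! (terms k=0..3) = 1.00000 + 1.83702 + 1.68733 + 1.03322 = 5.55757
Tail: a^4/(4!(1−ρ)) = 11.38826/(24·0.5407) = 0.87751
P₀ = 1/(5.55757 + 0.87751) = 1/6.43508 = 0.155398

Final: 0.155398


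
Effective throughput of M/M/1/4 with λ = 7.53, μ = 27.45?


ρ = 0.2743; P_K = (1−ρ)ρ^4/(1−ρ^5) = 0.004116
λ_eff = λ(1 − P_K) = 7.53·(1 − 0.004116) = 7.53·0.995884 = 7.4990 /hr

Final: 7.4990 /hr


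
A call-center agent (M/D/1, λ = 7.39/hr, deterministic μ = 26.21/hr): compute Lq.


ρ = 7.39/26.21 = 0.2820
M/D/1: Lq = ρ²/(2(1−ρ)) = 0.07950/(2·0.7180) = 0.05536

Final: 0.05536


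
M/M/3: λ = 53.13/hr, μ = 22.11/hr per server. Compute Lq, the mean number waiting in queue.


a = λ/μ = 2.4030; ρ = a/3 = 0.8010
P₀ = 0.055832
Lq = P₀·a^c·ρ / (c!·(1−ρ)²) = 0.055832·13.87565·0.8010/(6·0.03960)
= 2.61146

Final: 2.61146


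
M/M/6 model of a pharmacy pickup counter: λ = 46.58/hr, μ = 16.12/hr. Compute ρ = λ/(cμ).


ρ = λ/(cμ) = 46.58/(6·16.12) = 46.58/96.72 = 0.4816

Final: 0.4816


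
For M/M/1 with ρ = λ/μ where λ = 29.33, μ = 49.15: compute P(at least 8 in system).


ρ = 29.33/49.15 = 0.5967
P(N ≥ n) = ρ^n = 0.5967^8 = 0.016081

Final: 0.016081


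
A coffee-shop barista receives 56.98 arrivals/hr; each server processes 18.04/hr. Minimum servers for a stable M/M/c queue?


Stability requires cμ > λ ⇔ c > λ/μ.
λ/μ = 56.98/18.04 = 3.1585
Minimum integer c = ⌊3.1585⌋ + 1 = 4
Check: 4·18.04 = 72.16 > 56.98, while 3·18.04 = 54.12 ≤ 56.98

Final: 4 servers


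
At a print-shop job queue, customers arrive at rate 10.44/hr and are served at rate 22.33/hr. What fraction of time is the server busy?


ρ = λ/μ = 10.44/22.33 = 0.4675

Final: 0.4675


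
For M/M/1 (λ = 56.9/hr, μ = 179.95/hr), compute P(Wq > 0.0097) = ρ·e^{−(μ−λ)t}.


ρ = 56.9/179.95 = 0.3162
P(Wq > t) = ρ·e^{−(μ−λ)t} = 0.3162·e^{−1.1936}
= 0.3162·0.303133 = 0.095850

Final: 0.095850


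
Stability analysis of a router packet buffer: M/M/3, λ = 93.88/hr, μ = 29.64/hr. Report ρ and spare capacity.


Total capacity cμ = 3·29.64 = 88.92/hr
ρ = λ/(cμ) = 93.88/88.92 = 1.0558
Stable ⇔ ρ < 1: NO
Spare capacity = cμ − λ = 88.92 − 93.88 = -4.96/hr

Final: ρ = 1.0558; unstable; margin = -4.96/hr


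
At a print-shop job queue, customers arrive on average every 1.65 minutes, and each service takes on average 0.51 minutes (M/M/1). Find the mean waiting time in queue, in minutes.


λ = 60/1.65 = 36.3636 /hr
μ = 60/0.51 = 117.6471 /hr
ρ = λ/μ = 36.3636/117.6471 = 0.3091
Wq = ρ/(μ−λ) = 0.3091/(117.6471−36.3636) = 0.003803 hr
In minutes: 0.003803·60 = 0.2282 min

Final: 0.2282 min


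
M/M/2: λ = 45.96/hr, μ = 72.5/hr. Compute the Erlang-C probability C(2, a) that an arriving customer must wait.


a = λ/μ = 0.6339; ρ = a/2 = 0.3170
P₀ = 0.518643 (from M/M/c formula)
C(c,a) = [a^c/(c!(1−ρ))]·P₀ = [0.40187/(2·0.6830)]·0.518643
= 0.29418·0.518643 = 0.152574

Final: 0.152574


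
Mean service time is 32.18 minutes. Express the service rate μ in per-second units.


μ = 1/(service time) in consistent units.
1 second = 0.0166667 min, so μ = 0.0166667/32.18 = 0.0005179 per second

Final: 0.0005179 /sec


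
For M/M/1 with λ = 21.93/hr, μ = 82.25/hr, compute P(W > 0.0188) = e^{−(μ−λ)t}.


W ~ Exponential(μ−λ) for M/M/1.
μ − λ = 82.25 − 21.93 = 60.3200
P(W > t) = e^{−(μ−λ)t} = e^{−1.1340} = 0.321739

Final: 0.321739


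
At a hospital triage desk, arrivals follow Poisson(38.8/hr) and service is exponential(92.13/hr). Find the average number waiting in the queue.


ρ = 38.8/92.13 = 0.4211
Lq = ρ²/(1−ρ) = 0.1774/0.5789 = 0.3064

Final: 0.3064


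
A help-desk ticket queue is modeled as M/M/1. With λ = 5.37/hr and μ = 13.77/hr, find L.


ρ = λ/μ = 5.37/13.77 = 0.3900
L = ρ/(1−ρ) = 0.3900/(1 − 0.3900) = 0.3900/0.6100 = 0.6393

Final: 0.6393


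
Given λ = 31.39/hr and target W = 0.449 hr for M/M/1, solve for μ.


W = 1/(μ−λ) ⇒ μ − λ = 1/W = 1/0.449 = 2.2272
μ = λ + 1/W = 31.39 + 2.2272 = 33.6172 per hr

Final: 33.6172 /hr


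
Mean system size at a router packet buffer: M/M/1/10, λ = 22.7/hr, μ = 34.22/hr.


ρ = 22.7/34.22 = 0.6634
L = ρ[1 − (K+1)ρ^K + Kρ^(K+1)] / [(1−ρ)(1−ρ^(K+1))]
Numerator: 0.6634·(1 − 11·0.016499 + 10·0.010945) = 0.615565
Denominator: (0.3366)·(0.989055) = 0.332961
L = 0.615565/0.332961 = 1.8488

Final: 1.8488


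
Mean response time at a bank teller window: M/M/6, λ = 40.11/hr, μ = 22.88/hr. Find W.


a = 1.7531; ρ = 0.2922; P₀ = 0.173129
Lq = P₀·a^c·ρ/(c!(1−ρ)²) = 0.004070
Wq = Lq/λ = 0.004070/40.11 = 0.0001015 hr
W = Wq + 1/μ = 0.0001015 + 0.04371 = 0.04381 hr

Final: 0.04381 hr


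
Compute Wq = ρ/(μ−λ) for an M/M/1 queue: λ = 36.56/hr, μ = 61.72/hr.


ρ = 36.56/61.72 = 0.5924
Wq = ρ/(μ−λ) = 0.5924/(61.72 − 36.56) = 0.5924/25.16 = 0.02354 hr

Final: 0.02354 hr


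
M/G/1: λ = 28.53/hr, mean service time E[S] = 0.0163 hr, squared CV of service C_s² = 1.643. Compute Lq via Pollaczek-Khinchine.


ρ = λ·E[S] = 28.53·0.0163 = 0.4650
Lq = ρ²(1+C_s²)/(2(1−ρ)) = 0.2163·(1+1.643)/(2·0.5350)
= 0.2163·2.6430/1.0699 = 0.53422

Final: 0.53422


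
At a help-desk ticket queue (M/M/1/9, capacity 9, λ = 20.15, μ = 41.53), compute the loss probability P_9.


ρ = λ/μ = 20.15/41.53 = 0.4852
P_K = (1−ρ)ρ^K/(1−ρ^(K+1)) = (0.5148·0.001490)/(1 − 0.0007230)
= 0.0007671/0.999277 = 0.0007677

Final: 0.0007677


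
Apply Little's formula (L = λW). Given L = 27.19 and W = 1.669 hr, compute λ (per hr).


λ = L/W = 27.19/1.669 = 16.2912 /hr

Final: 16.2912 /hr


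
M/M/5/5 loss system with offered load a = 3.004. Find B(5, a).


B(c,a) = (a^c/c!) / Σ_{k=0}^{c} a^k/k!
a^5/5! = 2.038536
Σ terms (k=0..5): 1.00000 + 3.00400 + 4.51201 + 4.51802 + 3.39304 + 2.03854 = 18.465604
B = 2.038536/18.465604 = 0.110396

Final: 0.110396


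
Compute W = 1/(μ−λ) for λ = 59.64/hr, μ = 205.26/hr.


W = 1/(μ−λ) = 1/(205.26 − 59.64) = 1/145.62 = 0.006867 hr

Final: 0.006867 hr


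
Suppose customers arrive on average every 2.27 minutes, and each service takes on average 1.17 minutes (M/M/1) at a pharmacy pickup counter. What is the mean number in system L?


λ = 60/2.27 = 26.4317 /hr
μ = 60/1.17 = 51.2821 /hr
ρ = λ/μ = 26.4317/51.2821 = 0.5154
L = ρ/(1−ρ) = 0.5154/0.4846 = 1.0636

Final: 1.0636


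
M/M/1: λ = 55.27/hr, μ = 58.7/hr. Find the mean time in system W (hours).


W = 1/(μ−λ) = 1/(58.7 − 55.27) = 1/3.43 = 0.2915 hr

Final: 0.2915 hr


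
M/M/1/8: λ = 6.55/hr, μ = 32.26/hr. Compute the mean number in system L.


ρ = 6.55/32.26 = 0.2030
L = ρ[1 − (K+1)ρ^K + Kρ^(K+1)] / [(1−ρ)(1−ρ^(K+1))]
Numerator: 0.2030·(1 − 9·0.000002888 + 8·0.0000005864) = 0.203033
Denominator: (0.7970)·(0.999999) = 0.796962
L = 0.203033/0.796962 = 0.2548

Final: 0.2548


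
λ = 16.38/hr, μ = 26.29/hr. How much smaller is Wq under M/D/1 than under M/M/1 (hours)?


ρ = 16.38/26.29 = 0.6231
Wq(M/M/1) = ρ/(μ−λ) = 0.6231/9.91 = 0.06287 hr
Wq(M/D/1) = ρ/(2(μ−λ)) = 0.03144 hr
Savings = 0.06287 − 0.03144 = 0.03144 hr

Final: 0.03144 hr


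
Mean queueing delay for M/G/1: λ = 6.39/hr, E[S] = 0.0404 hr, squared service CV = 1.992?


ρ = λ·E[S] = 6.39·0.0404 = 0.2582
E[S²] = E[S]²(1+C_s²) = 0.0404²·(1+1.992) = 0.004883
Wq = λ·E[S²]/(2(1−ρ)) = 6.39·0.004883/(2·0.7418) = 0.02103 hr

Final: 0.02103 hr


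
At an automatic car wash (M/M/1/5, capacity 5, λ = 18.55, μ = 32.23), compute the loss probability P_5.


ρ = λ/μ = 18.55/32.23 = 0.5756
P_K = (1−ρ)ρ^K/(1−ρ^(K+1)) = (0.4244·0.063156)/(1 − 0.036350)
= 0.026807/0.963650 = 0.027818

Final: 0.027818


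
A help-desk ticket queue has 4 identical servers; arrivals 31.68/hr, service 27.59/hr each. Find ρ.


ρ = λ/(cμ) = 31.68/(4·27.59) = 31.68/110.36 = 0.2871

Final: 0.2871


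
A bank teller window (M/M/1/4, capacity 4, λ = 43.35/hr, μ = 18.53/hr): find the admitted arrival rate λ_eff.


ρ = 2.3394; P_K = (1−ρ)ρ^4/(1−ρ^5) = 0.580838
λ_eff = λ(1 − P_K) = 43.35·(1 − 0.580838) = 43.35·0.419162 = 18.1707 /hr

Final: 18.1707 /hr


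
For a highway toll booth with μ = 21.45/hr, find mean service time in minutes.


Mean service time = 1/μ = 1/21.45 hour = 0.04662 hour
In minutes: 0.04662 × 60 = 2.7972 min

Final: 2.7972 min


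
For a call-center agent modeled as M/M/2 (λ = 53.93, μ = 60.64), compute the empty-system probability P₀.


a = λ/μ = 53.93/60.64 = 0.8893; ρ = a/c = 0.4447
Σ_{k=0}^{1} a^k/k! (terms k=0..1) = 1.00000 + 0.88935 = 1.88935
Tail: a^2/(2!(1−ρ)) = 0.79094/(2·0.5553) = 0.71214
P₀ = 1/(1.88935 + 0.71214) = 1/2.60148 = 0.384396

Final: 0.384396


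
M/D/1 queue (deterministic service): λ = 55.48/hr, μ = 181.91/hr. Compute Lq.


ρ = 55.48/181.91 = 0.3050
M/D/1: Lq = ρ²/(2(1−ρ)) = 0.09302/(2·0.6950) = 0.06692

Final: 0.06692


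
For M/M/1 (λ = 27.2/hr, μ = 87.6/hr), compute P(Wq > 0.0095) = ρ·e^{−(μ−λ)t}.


ρ = 27.2/87.6 = 0.3105
P(Wq > t) = ρ·e^{−(μ−λ)t} = 0.3105·e^{−0.5738}
= 0.3105·0.563381 = 0.174931

Final: 0.174931


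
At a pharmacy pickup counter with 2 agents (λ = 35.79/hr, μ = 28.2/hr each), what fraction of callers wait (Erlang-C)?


a = λ/μ = 1.2691; ρ = a/2 = 0.6346
P₀ = 0.223560 (from M/M/c formula)
C(c,a) = [a^c/(c!(1−ρ))]·P₀ = [1.61074/(2·0.3654)]·0.223560
= 2.20392·0.223560 = 0.492709

Final: 0.492709


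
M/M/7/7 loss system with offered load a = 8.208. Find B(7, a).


B(c,a) = (a^c/c!) / Σ_{k=0}^{c} a^k/k!
a^7/7! = 498.001783
Σ terms (k=0..7): 1.00000 + 8.20800 + 33.68563 + 92.16389 + 189.12030 + 310.45989 + 424.70912 + 498.00178 = 1557.348614
B = 498.001783/1557.348614 = 0.319775

Final: 0.319775


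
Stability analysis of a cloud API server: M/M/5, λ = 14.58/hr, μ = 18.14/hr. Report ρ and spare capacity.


Total capacity cμ = 5·18.14 = 90.70/hr
ρ = λ/(cμ) = 14.58/90.70 = 0.1607
Stable ⇔ ρ < 1: YES
Spare capacity = cμ − λ = 90.70 − 14.58 = 76.12/hr

Final: ρ = 0.1607; stable; margin = 76.12/hr


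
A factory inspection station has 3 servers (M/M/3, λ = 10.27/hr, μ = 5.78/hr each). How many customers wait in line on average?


a = λ/μ = 1.7768; ρ = a/3 = 0.5923
P₀ = 0.150413
Lq = P₀·a^c·ρ / (c!·(1−ρ)²) = 0.150413·5.60955·0.5923/(6·0.16624)
= 0.50101

Final: 0.50101


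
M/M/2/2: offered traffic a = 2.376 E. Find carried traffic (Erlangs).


B(2,2.376) = 0.455369 (Erlang-B)
Carried load = a(1 − B) = 2.376·(1 − 0.455369) = 2.376·0.544631 = 1.2940 E

Final: 1.2940 Erlangs


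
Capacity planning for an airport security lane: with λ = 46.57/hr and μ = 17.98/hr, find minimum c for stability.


Stability requires cμ > λ ⇔ c > λ/μ.
λ/μ = 46.57/17.98 = 2.5901
Minimum integer c = ⌊2.5901⌋ + 1 = 3
Check: 3·17.98 = 53.94 > 46.57, while 2·17.98 = 35.96 ≤ 46.57

Final: 3 servers


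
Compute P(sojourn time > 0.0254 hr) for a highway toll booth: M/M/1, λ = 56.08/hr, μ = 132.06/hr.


W ~ Exponential(μ−λ) for M/M/1.
μ − λ = 132.06 − 56.08 = 75.9800
P(W > t) = e^{−(μ−λ)t} = e^{−1.9299} = 0.145164

Final: 0.145164


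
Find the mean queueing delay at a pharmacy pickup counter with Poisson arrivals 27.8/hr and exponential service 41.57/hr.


ρ = 27.8/41.57 = 0.6688
Wq = ρ/(μ−λ) = 0.6688/(41.57 − 27.8) = 0.6688/13.77 = 0.04857 hr

Final: 0.04857 hr


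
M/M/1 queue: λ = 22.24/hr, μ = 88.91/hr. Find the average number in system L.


ρ = λ/μ = 22.24/88.91 = 0.2501
L = ρ/(1−ρ) = 0.2501/(1 − 0.2501) = 0.2501/0.7499 = 0.3336

Final: 0.3336


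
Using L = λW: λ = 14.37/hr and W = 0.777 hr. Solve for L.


L = λW = 14.37·0.777 = 11.1655

Final: 11.1655


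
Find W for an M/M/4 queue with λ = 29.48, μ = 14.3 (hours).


a = 2.0615; ρ = 0.5154; P₀ = 0.121956
Lq = P₀·a^c·ρ/(c!(1−ρ)²) = 0.20142
Wq = Lq/λ = 0.20142/29.48 = 0.006832 hr
W = Wq + 1/μ = 0.006832 + 0.06993 = 0.07676 hr

Final: 0.07676 hr


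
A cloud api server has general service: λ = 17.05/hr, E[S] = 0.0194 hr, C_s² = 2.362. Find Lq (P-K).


ρ = λ·E[S] = 17.05·0.0194 = 0.3308
Lq = ρ²(1+C_s²)/(2(1−ρ)) = 0.1094·(1+2.362)/(2·0.6692)
= 0.1094·3.3620/1.3385 = 0.27482

Final: 0.27482


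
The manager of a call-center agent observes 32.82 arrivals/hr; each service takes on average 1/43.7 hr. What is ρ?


ρ = λ/μ = 32.82/43.7 = 0.7510

Final: 0.7510


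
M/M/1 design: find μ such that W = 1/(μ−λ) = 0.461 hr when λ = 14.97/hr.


W = 1/(μ−λ) ⇒ μ − λ = 1/W = 1/0.461 = 2.1692
μ = λ + 1/W = 14.97 + 2.1692 = 17.1392 per hr

Final: 17.1392 /hr


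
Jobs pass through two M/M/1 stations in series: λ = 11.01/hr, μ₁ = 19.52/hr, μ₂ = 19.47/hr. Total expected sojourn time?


Each node sees arrival rate λ = 11.01/hr (tandem ⇒ throughput preserved).
W₁ = 1/(μ₁−λ) = 1/(19.52−11.01) = 0.11751 hr
W₂ = 1/(μ₂−λ) = 1/(19.47−11.01) = 0.11820 hr
W_total = W₁ + W₂ = 0.11751 + 0.11820 = 0.23571 hr

Final: 0.23571 hr


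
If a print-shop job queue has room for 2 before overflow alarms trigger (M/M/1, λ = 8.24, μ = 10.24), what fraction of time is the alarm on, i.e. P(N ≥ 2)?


ρ = 8.24/10.24 = 0.8047
P(N ≥ n) = ρ^n = 0.8047^2 = 0.647522

Final: 0.647522


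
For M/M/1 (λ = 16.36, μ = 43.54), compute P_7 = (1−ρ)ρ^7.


ρ = 16.36/43.54 = 0.3757
P_n = (1−ρ)·ρ^n = (1 − 0.3757)·0.3757^7 = 0.6243·0.001057 = 0.0006601

Final: 0.0006601


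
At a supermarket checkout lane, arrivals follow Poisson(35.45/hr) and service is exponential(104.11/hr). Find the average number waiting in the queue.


ρ = 35.45/104.11 = 0.3405
Lq = ρ²/(1−ρ) = 0.1159/0.6595 = 0.1758

Final: 0.1758


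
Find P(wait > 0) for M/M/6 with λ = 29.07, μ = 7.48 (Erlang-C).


a = λ/μ = 3.8864; ρ = a/6 = 0.6477
P₀ = 0.018976 (from M/M/c formula)
C(c,a) = [a^c/(c!(1−ρ))]·P₀ = [3445.56624/(720·0.3523)]·0.018976
= 13.58467·0.018976 = 0.257776

Final: 0.257776


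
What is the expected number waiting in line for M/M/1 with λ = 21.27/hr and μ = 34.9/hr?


ρ = 21.27/34.9 = 0.6095
Lq = ρ²/(1−ρ) = 0.3714/0.3905 = 0.9511

Final: 0.9511


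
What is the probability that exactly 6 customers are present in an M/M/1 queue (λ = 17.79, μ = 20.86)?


ρ = 17.79/20.86 = 0.8528
P_n = (1−ρ)·ρ^n = (1 − 0.8528)·0.8528^6 = 0.1472·0.384742 = 0.056623

Final: 0.056623


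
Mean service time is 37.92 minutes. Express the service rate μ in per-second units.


μ = 1/(service time) in consistent units.
1 second = 0.0166667 min, so μ = 0.0166667/37.92 = 0.0004395 per second

Final: 0.0004395 /sec


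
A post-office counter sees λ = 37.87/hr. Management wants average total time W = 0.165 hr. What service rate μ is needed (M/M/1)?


W = 1/(μ−λ) ⇒ μ − λ = 1/W = 1/0.165 = 6.0606
μ = λ + 1/W = 37.87 + 6.0606 = 43.9306 per hr

Final: 43.9306 /hr


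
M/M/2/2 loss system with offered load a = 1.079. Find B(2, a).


B(c,a) = (a^c/c!) / Σ_{k=0}^{c} a^k/k!
a^2/2! = 0.582120
Σ terms (k=0..2): 1.00000 + 1.07900 + 0.58212 = 2.661120
B = 0.582120/2.661120 = 0.218750

Final: 0.218750


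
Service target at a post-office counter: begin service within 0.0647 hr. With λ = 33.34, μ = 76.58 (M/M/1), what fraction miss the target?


ρ = 33.34/76.58 = 0.4354
P(Wq > t) = ρ·e^{−(μ−λ)t} = 0.4354·e^{−2.7976}
= 0.4354·0.060954 = 0.026537

Final: 0.026537


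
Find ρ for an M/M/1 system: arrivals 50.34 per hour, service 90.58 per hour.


ρ = λ/μ = 50.34/90.58 = 0.5558

Final: 0.5558


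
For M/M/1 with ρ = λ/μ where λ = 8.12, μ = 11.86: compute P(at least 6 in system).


ρ = 8.12/11.86 = 0.6847
P(N ≥ n) = ρ^n = 0.6847^6 = 0.102998

Final: 0.102998


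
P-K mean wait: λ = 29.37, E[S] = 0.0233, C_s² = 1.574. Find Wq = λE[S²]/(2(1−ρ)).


ρ = λ·E[S] = 29.37·0.0233 = 0.6843
E[S²] = E[S]²(1+C_s²) = 0.0233²·(1+1.574) = 0.001397
Wq = λ·E[S²]/(2(1−ρ)) = 29.37·0.001397/(2·0.3157) = 0.06501 hr

Final: 0.06501 hr


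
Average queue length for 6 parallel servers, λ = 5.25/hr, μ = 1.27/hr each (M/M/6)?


a = λ/μ = 4.1339; ρ = a/6 = 0.6890
P₀ = 0.014293
Lq = P₀·a^c·ρ / (c!·(1−ρ)²) = 0.014293·4990.37860·0.6890/(720·0.09674)
= 0.70557

Final: 0.70557


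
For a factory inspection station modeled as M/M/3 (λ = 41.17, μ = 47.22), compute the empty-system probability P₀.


a = λ/μ = 41.17/47.22 = 0.8719; ρ = a/c = 0.2906
Σ_{k=0}^{2} a^k/k! (terms k=0..2) = 1.00000 + 0.87188 + 0.38008 = 2.25196
Tail: a^3/(3!(1−ρ)) = 0.66277/(6·0.7094) = 0.15572
P₀ = 1/(2.25196 + 0.15572) = 1/2.40768 = 0.415338

Final: 0.415338


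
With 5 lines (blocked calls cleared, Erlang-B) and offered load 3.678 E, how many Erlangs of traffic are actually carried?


B(5,3.678) = 0.170131 (Erlang-B)
Carried load = a(1 − B) = 3.678·(1 − 0.170131) = 3.678·0.829869 = 3.0523 E

Final: 3.0523 Erlangs


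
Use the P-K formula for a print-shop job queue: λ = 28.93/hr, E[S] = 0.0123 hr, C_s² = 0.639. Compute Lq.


ρ = λ·E[S] = 28.93·0.0123 = 0.3558
Lq = ρ²(1+C_s²)/(2(1−ρ)) = 0.1266·(1+0.639)/(2·0.6442)
= 0.1266·1.6390/1.2883 = 0.16109

Final: 0.16109


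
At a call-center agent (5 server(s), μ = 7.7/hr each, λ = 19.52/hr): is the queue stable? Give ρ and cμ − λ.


Total capacity cμ = 5·7.7 = 38.50/hr
ρ = λ/(cμ) = 19.52/38.50 = 0.5070
Stable ⇔ ρ < 1: YES
Spare capacity = cμ − λ = 38.50 − 19.52 = 18.98/hr

Final: ρ = 0.5070; stable; margin = 18.98/hr


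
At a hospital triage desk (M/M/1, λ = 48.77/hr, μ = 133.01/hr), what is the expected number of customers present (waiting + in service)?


ρ = λ/μ = 48.77/133.01 = 0.3667
L = ρ/(1−ρ) = 0.3667/(1 − 0.3667) = 0.3667/0.6333 = 0.5789

Final: 0.5789


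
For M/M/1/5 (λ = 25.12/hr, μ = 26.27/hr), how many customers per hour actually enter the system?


ρ = 0.9562; P_K = (1−ρ)ρ^5/(1−ρ^6) = 0.148587
λ_eff = λ(1 − P_K) = 25.12·(1 − 0.148587) = 25.12·0.851413 = 21.3875 /hr

Final: 21.3875 /hr


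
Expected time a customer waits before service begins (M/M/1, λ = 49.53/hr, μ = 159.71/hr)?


ρ = 49.53/159.71 = 0.3101
Wq = ρ/(μ−λ) = 0.3101/(159.71 − 49.53) = 0.3101/110.18 = 0.002815 hr

Final: 0.002815 hr


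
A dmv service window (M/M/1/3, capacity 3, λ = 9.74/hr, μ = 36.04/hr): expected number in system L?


ρ = 9.74/36.04 = 0.2703
L = ρ[1 − (K+1)ρ^K + Kρ^(K+1)] / [(1−ρ)(1−ρ^(K+1))]
Numerator: 0.2703·(1 − 4·0.019739 + 3·0.005335) = 0.253242
Denominator: (0.7297)·(0.994665) = 0.725852
L = 0.253242/0.725852 = 0.3489

Final: 0.3489


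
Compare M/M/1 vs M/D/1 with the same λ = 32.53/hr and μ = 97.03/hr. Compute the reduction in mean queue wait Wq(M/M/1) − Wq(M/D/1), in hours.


ρ = 32.53/97.03 = 0.3353
Wq(M/M/1) = ρ/(μ−λ) = 0.3353/64.50 = 0.005198 hr
Wq(M/D/1) = ρ/(2(μ−λ)) = 0.002599 hr
Savings = 0.005198 − 0.002599 = 0.002599 hr

Final: 0.002599 hr


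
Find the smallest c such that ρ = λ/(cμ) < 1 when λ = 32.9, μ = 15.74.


Stability requires cμ > λ ⇔ c > λ/μ.
λ/μ = 32.9/15.74 = 2.0902
Minimum integer c = ⌊2.0902⌋ + 1 = 3
Check: 3·15.74 = 47.22 > 32.9, while 2·15.74 = 31.48 ≤ 32.9

Final: 3 servers


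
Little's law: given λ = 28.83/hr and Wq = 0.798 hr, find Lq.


Lq = λWq = 28.83·0.798 = 23.0063

Final: 23.0063


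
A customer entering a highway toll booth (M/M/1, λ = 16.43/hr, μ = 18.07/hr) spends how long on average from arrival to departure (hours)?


W = 1/(μ−λ) = 1/(18.07 − 16.43) = 1/1.64 = 0.6098 hr

Final: 0.6098 hr


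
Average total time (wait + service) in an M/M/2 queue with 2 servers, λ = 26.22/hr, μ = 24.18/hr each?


a = 1.0844; ρ = 0.5422; P₀ = 0.296862
Lq = P₀·a^c·ρ/(c!(1−ρ)²) = 0.45148
Wq = Lq/λ = 0.45148/26.22 = 0.01722 hr
W = Wq + 1/μ = 0.01722 + 0.04136 = 0.05858 hr

Final: 0.05858 hr


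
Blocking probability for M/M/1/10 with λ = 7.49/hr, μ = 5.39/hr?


ρ = λ/μ = 7.49/5.39 = 1.3896
P_K = (1−ρ)ρ^K/(1−ρ^(K+1)) = (-0.3896·26.849149)/(1 − 37.309856)
= -10.460707/-36.309856 = 0.288096

Final: 0.288096


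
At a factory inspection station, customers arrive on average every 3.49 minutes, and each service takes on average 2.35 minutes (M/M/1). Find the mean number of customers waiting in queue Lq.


λ = 60/3.49 = 17.1920 /hr
μ = 60/2.35 = 25.5319 /hr
ρ = λ/μ = 17.1920/25.5319 = 0.6734
Lq = ρ²/(1−ρ) = 0.4534/0.3266 = 1.3881

Final: 1.3881


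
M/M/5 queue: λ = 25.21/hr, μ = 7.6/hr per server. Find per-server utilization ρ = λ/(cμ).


ρ = λ/(cμ) = 25.21/(5·7.6) = 25.21/38.00 = 0.6634

Final: 0.6634


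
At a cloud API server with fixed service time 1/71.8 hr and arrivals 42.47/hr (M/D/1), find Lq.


ρ = 42.47/71.8 = 0.5915
M/D/1: Lq = ρ²/(2(1−ρ)) = 0.3499/(2·0.4085) = 0.42825

Final: 0.42825


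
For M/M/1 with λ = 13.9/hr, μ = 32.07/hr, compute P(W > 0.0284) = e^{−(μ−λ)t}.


W ~ Exponential(μ−λ) for M/M/1.
μ − λ = 32.07 − 13.9 = 18.1700
P(W > t) = e^{−(μ−λ)t} = e^{−0.5160} = 0.596887

Final: 0.596887


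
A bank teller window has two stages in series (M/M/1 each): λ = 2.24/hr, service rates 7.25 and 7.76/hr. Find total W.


Each node sees arrival rate λ = 2.24/hr (tandem ⇒ throughput preserved).
W₁ = 1/(μ₁−λ) = 1/(7.25−2.24) = 0.19960 hr
W₂ = 1/(μ₂−λ) = 1/(7.76−2.24) = 0.18116 hr
W_total = W₁ + W₂ = 0.19960 + 0.18116 = 0.38076 hr

Final: 0.38076 hr


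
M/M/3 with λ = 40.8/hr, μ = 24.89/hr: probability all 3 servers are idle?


a = λ/μ = 40.8/24.89 = 1.6392; ρ = a/c = 0.5464
Σ_{k=0}^{2} a^k/k! (terms k=0..2) = 1.00000 + 1.63921 + 1.34351 = 3.98272
Tail: a^3/(3!(1−ρ)) = 4.40459/(6·0.4536) = 1.61840
P₀ = 1/(3.98272 + 1.61840) = 1/5.60112 = 0.178536

Final: 0.178536


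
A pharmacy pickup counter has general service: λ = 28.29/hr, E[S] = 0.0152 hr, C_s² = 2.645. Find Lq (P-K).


ρ = λ·E[S] = 28.29·0.0152 = 0.4300
Lq = ρ²(1+C_s²)/(2(1−ρ)) = 0.1849·(1+2.645)/(2·0.5700)
= 0.1849·3.6450/1.1400 = 0.59122

Final: 0.59122


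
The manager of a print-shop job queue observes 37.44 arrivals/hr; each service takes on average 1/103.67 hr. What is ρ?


ρ = λ/μ = 37.44/103.67 = 0.3611

Final: 0.3611
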